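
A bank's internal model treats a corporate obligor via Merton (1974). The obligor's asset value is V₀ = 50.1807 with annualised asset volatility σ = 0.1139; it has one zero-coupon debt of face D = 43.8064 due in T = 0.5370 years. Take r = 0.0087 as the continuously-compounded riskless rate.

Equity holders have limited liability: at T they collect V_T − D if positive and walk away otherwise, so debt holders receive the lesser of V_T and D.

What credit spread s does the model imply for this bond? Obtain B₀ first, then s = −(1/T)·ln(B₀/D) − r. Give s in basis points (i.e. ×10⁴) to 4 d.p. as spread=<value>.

spread=31.7414

d₁ = [ln(V₀/D) + (r + σ²/2)T] / (σ√T)
   = [ln(50.1807/43.8064) + (0.0087 + 0.5·0.1139²)·0.5370] / (0.1139·√0.5370)
   = [0.135851 + 0.008155] / 0.083466 = 1.725318
d₂ = d₁ − σ√T = 1.725318 − 0.083466 = 1.641851
N(d₁) = 0.957765,  N(d₂) = 0.949690,  e^(−rT) = 0.995339
E₀ = V₀·N(d₁) − D·e^(−rT)·N(d₂)
   = 50.1807·0.957765 − 43.8064·0.995339·0.949690 = 6.652739
B₀ = V₀ − E₀ = 50.1807 − 6.652739 = 43.527961
spread = −(1/T)·ln(B₀/D) − r = −(1/0.5370)·ln(43.527961/43.8064) − 0.0087 = 0.00317414
in basis points: 0.00317414 × 10⁴ = 31.7414 bp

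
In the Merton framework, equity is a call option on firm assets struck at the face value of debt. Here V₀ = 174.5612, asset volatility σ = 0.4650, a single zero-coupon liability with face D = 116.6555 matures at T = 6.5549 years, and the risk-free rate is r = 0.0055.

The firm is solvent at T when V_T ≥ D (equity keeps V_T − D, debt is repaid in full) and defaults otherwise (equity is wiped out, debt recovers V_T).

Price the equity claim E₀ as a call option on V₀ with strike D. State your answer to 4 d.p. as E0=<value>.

d₁ = [ln(V₀/D) + (r + σ²/2)T] / (σ√T)
   = [ln(174.5612/116.6555) + (0.0055 + 0.5·0.4650²)·6.5549] / (0.4650·√6.5549)
   = [0.403050 + 0.744719] / 1.190518 = 0.964092
d₂ = d₁ − σ√T = 0.964092 − 1.190518 = -0.226426
N(d₁) = 0.832500,  N(d₂) = 0.410435,  e^(−rT) = 0.964590
E₀ = V₀·N(d₁) − D·e^(−rT)·N(d₂)
   = 174.5612·0.832500 − 116.6555·0.964590·0.410435 = 99.138117

E0=99.1381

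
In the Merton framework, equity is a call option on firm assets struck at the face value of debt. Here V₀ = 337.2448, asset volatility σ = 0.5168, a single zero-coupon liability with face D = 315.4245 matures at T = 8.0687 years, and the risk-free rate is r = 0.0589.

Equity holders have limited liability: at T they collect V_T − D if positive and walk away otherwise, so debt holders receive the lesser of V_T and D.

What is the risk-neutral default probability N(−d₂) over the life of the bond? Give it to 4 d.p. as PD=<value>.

PD=0.6423

d₁ = [ln(V₀/D) + (r + σ²/2)T] / (σ√T)
   = [ln(337.2448/315.4245) + (0.0589 + 0.5·0.5168²)·8.0687] / (0.5168·√8.0687)
   = [0.066890 + 1.552750] / 1.467994 = 1.103301
d₂ = d₁ − σ√T = 1.103301 − 1.467994 = -0.364693
risk-neutral PD = N(−d₂) = N(0.364693) = 0.642330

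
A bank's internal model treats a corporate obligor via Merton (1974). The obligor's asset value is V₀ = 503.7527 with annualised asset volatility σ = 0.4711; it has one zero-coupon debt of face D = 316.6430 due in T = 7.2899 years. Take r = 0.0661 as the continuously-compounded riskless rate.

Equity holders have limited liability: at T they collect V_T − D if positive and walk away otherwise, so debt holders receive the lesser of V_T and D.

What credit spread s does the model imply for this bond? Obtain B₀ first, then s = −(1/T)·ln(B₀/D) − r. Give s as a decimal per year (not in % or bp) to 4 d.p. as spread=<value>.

spread=0.0379

d₁ = [ln(V₀/D) + (r + σ²/2)T] / (σ√T)
   = [ln(503.7527/316.6430) + (0.0661 + 0.5·0.4711²)·7.2899] / (0.4711·√7.2899)
   = [0.464311 + 1.290805] / 1.271961 = 1.379850
d₂ = d₁ − σ√T = 1.379850 − 1.271961 = 0.107889
N(d₁) = 0.916184,  N(d₂) = 0.542958,  e^(−rT) = 0.617632
E₀ = V₀·N(d₁) − D·e^(−rT)·N(d₂)
   = 503.7527·0.916184 − 316.6430·0.617632·0.542958 = 355.344270
B₀ = V₀ − E₀ = 503.7527 − 355.344270 = 148.408430
spread = −(1/T)·ln(B₀/D) − r = −(1/7.2899)·ln(148.408430/316.6430) − 0.0661 = 0.03785298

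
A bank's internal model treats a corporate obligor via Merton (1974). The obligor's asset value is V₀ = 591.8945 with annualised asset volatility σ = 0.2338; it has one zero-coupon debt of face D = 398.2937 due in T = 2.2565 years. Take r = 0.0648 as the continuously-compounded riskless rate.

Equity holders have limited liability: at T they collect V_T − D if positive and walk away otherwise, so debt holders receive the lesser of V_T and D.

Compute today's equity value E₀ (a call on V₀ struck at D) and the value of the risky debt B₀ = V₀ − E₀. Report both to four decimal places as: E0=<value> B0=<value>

d₁ = [ln(V₀/D) + (r + σ²/2)T] / (σ√T)
   = [ln(591.8945/398.2937) + (0.0648 + 0.5·0.2338²)·2.2565] / (0.2338·√2.2565)
   = [0.396139 + 0.207894] / 0.351206 = 1.719881
d₂ = d₁ − σ√T = 1.719881 − 0.351206 = 1.368675
N(d₁) = 0.957273,  N(d₂) = 0.914450,  e^(−rT) = 0.863967
E₀ = V₀·N(d₁) − D·e^(−rT)·N(d₂)
   = 591.8945·0.957273 − 398.2937·0.863967·0.914450 = 251.931142
B₀ = V₀ − E₀ = 591.8945 − 251.931142 = 339.963358

E0=251.9311 B0=339.9634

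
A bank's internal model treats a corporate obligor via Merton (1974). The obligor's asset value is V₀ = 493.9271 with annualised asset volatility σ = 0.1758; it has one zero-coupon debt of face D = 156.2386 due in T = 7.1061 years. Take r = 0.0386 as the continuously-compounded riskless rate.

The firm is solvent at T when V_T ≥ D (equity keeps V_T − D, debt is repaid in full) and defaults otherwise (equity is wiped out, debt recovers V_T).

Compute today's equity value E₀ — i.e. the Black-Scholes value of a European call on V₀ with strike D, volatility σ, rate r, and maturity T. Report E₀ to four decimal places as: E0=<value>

E0=375.2055

d₁ = [ln(V₀/D) + (r + σ²/2)T] / (σ√T)
   = [ln(493.9271/156.2386) + (0.0386 + 0.5·0.1758²)·7.1061] / (0.1758·√7.1061)
   = [1.151004 + 0.384105] / 0.468635 = 3.275703
d₂ = d₁ − σ√T = 3.275703 − 0.468635 = 2.807068
N(d₁) = 0.999473,  N(d₂) = 0.997500,  e^(−rT) = 0.760107
E₀ = V₀·N(d₁) − D·e^(−rT)·N(d₂)
   = 493.9271·0.999473 − 156.2386·0.760107·0.997500 = 375.205540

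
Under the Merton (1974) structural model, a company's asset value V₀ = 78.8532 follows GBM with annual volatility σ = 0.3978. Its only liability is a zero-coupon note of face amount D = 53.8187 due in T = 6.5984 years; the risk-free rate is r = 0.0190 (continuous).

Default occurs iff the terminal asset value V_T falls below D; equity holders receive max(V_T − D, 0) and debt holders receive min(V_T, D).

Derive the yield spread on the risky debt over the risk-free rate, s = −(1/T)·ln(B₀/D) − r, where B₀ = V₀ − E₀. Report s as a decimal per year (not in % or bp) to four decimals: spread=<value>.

d₁ = [ln(V₀/D) + (r + σ²/2)T] / (σ√T)
   = [ln(78.8532/53.8187) + (0.0190 + 0.5·0.3978²)·6.5984] / (0.3978·√6.5984)
   = [0.381967 + 0.647451] / 1.021843 = 1.007413
d₂ = d₁ − σ√T = 1.007413 − 1.021843 = -0.014430
N(d₁) = 0.843132,  N(d₂) = 0.494244,  e^(−rT) = 0.882171
E₀ = V₀·N(d₁) − D·e^(−rT)·N(d₂)
   = 78.8532·0.843132 − 53.8187·0.882171·0.494244 = 43.018301
B₀ = V₀ − E₀ = 78.8532 − 43.018301 = 35.834899
spread = −(1/T)·ln(B₀/D) − r = −(1/6.5984)·ln(35.834899/53.8187) − 0.0190 = 0.04263596

spread=0.0426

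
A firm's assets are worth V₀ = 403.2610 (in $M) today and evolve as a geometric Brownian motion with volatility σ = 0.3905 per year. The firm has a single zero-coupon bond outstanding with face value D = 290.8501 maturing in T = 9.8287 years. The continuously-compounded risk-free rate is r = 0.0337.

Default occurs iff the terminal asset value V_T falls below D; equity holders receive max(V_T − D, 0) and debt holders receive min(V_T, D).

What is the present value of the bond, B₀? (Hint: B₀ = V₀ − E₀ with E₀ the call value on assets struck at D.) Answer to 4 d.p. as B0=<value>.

B0=148.6776

d₁ = [ln(V₀/D) + (r + σ²/2)T] / (σ√T)
   = [ln(403.2610/290.8501) + (0.0337 + 0.5·0.3905²)·9.8287] / (0.3905·√9.8287)
   = [0.326776 + 1.080618] / 1.224247 = 1.149599
d₂ = d₁ − σ√T = 1.149599 − 1.224247 = -0.074648
N(d₁) = 0.874846,  N(d₂) = 0.470247,  e^(−rT) = 0.718042
E₀ = V₀·N(d₁) − D·e^(−rT)·N(d₂)
   = 403.2610·0.874846 − 290.8501·0.718042·0.470247 = 254.583379
B₀ = V₀ − E₀ = 403.2610 − 254.583379 = 148.677621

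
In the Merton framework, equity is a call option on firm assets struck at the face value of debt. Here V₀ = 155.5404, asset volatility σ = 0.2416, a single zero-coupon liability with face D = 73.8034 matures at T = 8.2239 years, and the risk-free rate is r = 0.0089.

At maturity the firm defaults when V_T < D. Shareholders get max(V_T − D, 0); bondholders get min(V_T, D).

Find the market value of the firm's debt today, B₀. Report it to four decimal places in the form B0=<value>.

d₁ = [ln(V₀/D) + (r + σ²/2)T] / (σ√T)
   = [ln(155.5404/73.8034) + (0.0089 + 0.5·0.2416²)·8.2239] / (0.2416·√8.2239)
   = [0.745501 + 0.313210] / 0.692845 = 1.528063
d₂ = d₁ − σ√T = 1.528063 − 0.692845 = 0.835218
N(d₁) = 0.936752,  N(d₂) = 0.798203,  e^(−rT) = 0.929422
E₀ = V₀·N(d₁) − D·e^(−rT)·N(d₂)
   = 155.5404·0.936752 − 73.8034·0.929422·0.798203 = 90.950416
B₀ = V₀ − E₀ = 155.5404 − 90.950416 = 64.589984

B0=64.5900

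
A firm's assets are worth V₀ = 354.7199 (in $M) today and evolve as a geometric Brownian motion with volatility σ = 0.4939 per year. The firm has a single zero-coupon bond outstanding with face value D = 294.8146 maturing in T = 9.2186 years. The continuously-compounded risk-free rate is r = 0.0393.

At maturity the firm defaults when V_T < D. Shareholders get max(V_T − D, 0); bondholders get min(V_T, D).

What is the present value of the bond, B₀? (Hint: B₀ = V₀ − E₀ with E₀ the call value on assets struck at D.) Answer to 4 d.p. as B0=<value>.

B0=118.8547

d₁ = [ln(V₀/D) + (r + σ²/2)T] / (σ√T)
   = [ln(354.7199/294.8146) + (0.0393 + 0.5·0.4939²)·9.2186] / (0.4939·√9.2186)
   = [0.184982 + 1.486671] / 1.499586 = 1.114742
d₂ = d₁ − σ√T = 1.114742 − 1.499586 = -0.384844
N(d₁) = 0.867520,  N(d₂) = 0.350176,  e^(−rT) = 0.696080
E₀ = V₀·N(d₁) − D·e^(−rT)·N(d₂)
   = 354.7199·0.867520 − 294.8146·0.696080·0.350176 = 235.865176
B₀ = V₀ − E₀ = 354.7199 − 235.865176 = 118.854724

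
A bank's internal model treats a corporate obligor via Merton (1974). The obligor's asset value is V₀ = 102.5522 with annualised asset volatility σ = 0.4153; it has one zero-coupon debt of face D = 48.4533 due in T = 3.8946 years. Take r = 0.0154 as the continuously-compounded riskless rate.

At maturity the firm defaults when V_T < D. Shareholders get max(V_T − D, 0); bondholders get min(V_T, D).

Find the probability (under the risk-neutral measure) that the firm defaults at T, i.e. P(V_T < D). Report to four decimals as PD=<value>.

d₁ = [ln(V₀/D) + (r + σ²/2)T] / (σ√T)
   = [ln(102.5522/48.4533) + (0.0154 + 0.5·0.4153²)·3.8946] / (0.4153·√3.8946)
   = [0.749771 + 0.395836] / 0.819584 = 1.397791
d₂ = d₁ − σ√T = 1.397791 − 0.819584 = 0.578208
risk-neutral PD = N(−d₂) = N(-0.578208) = 0.281562

PD=0.2816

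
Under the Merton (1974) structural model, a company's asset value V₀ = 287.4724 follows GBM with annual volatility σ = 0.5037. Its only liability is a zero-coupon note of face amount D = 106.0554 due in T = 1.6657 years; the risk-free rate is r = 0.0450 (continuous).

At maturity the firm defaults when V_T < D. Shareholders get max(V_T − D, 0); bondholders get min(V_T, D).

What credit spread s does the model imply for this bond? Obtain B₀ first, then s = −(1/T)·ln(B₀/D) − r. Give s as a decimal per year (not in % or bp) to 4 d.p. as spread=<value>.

spread=0.0134

d₁ = [ln(V₀/D) + (r + σ²/2)T] / (σ√T)
   = [ln(287.4724/106.0554) + (0.0450 + 0.5·0.5037²)·1.6657] / (0.5037·√1.6657)
   = [0.997165 + 0.286262] / 0.650085 = 1.974244
d₂ = d₁ − σ√T = 1.974244 − 0.650085 = 1.324159
N(d₁) = 0.975823,  N(d₂) = 0.907275,  e^(−rT) = 0.927784
E₀ = V₀·N(d₁) − D·e^(−rT)·N(d₂)
   = 287.4724·0.975823 − 106.0554·0.927784·0.907275 = 191.249523
B₀ = V₀ − E₀ = 287.4724 − 191.249523 = 96.222877
spread = −(1/T)·ln(B₀/D) − r = −(1/1.6657)·ln(96.222877/106.0554) − 0.0450 = 0.01341056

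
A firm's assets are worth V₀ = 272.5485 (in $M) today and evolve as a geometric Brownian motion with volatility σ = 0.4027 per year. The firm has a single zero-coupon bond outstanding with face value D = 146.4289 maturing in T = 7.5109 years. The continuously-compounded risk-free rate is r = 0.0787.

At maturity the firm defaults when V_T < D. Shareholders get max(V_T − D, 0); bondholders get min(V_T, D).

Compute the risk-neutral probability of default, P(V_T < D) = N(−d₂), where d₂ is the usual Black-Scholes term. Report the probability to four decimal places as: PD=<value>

d₁ = [ln(V₀/D) + (r + σ²/2)T] / (σ√T)
   = [ln(272.5485/146.4289) + (0.0787 + 0.5·0.4027²)·7.5109] / (0.4027·√7.5109)
   = [0.621277 + 1.200119] / 1.103640 = 1.650352
d₂ = d₁ − σ√T = 1.650352 − 1.103640 = 0.546712
risk-neutral PD = N(−d₂) = N(-0.546712) = 0.292288

PD=0.2923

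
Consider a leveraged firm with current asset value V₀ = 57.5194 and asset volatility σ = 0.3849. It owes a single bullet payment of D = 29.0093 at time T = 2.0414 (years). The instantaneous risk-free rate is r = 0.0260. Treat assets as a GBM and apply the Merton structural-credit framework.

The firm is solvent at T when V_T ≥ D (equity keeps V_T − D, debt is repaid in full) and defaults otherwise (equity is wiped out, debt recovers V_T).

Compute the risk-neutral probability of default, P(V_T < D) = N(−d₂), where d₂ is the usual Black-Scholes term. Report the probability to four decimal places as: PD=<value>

d₁ = [ln(V₀/D) + (r + σ²/2)T] / (σ√T)
   = [ln(57.5194/29.0093) + (0.0260 + 0.5·0.3849²)·2.0414] / (0.3849·√2.0414)
   = [0.684506 + 0.204291] / 0.549936 = 1.616183
d₂ = d₁ − σ√T = 1.616183 − 0.549936 = 1.066247
risk-neutral PD = N(−d₂) = N(-1.066247) = 0.143156

PD=0.1432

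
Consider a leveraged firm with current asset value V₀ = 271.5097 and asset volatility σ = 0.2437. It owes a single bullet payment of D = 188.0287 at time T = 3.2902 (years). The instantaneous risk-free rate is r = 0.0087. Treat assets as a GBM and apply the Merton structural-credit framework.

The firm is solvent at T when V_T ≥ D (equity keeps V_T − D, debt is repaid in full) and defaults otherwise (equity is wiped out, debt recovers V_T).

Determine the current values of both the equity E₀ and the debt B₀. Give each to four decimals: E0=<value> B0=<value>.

d₁ = [ln(V₀/D) + (r + σ²/2)T] / (σ√T)
   = [ln(271.5097/188.0287) + (0.0087 + 0.5·0.2437²)·3.2902] / (0.2437·√3.2902)
   = [0.367403 + 0.126327] / 0.442045 = 1.116922
d₂ = d₁ − σ√T = 1.116922 − 0.442045 = 0.674877
N(d₁) = 0.867986,  N(d₂) = 0.750123,  e^(−rT) = 0.971781
E₀ = V₀·N(d₁) − D·e^(−rT)·N(d₂)
   = 271.5097·0.867986 − 188.0287·0.971781·0.750123 = 98.602143
B₀ = V₀ − E₀ = 271.5097 − 98.602143 = 172.907557

E0=98.6021 B0=172.9076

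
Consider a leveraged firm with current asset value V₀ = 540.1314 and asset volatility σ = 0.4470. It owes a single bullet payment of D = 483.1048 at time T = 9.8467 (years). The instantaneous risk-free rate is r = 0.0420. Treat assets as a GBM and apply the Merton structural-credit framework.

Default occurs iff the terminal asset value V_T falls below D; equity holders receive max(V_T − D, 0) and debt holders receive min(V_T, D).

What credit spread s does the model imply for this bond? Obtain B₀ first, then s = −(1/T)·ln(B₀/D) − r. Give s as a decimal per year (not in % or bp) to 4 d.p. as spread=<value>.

spread=0.0502

d₁ = [ln(V₀/D) + (r + σ²/2)T] / (σ√T)
   = [ln(540.1314/483.1048) + (0.0420 + 0.5·0.4470²)·9.8467] / (0.4470·√9.8467)
   = [0.111579 + 1.397291] / 1.402661 = 1.075719
d₂ = d₁ − σ√T = 1.075719 − 1.402661 = -0.326942
N(d₁) = 0.858974,  N(d₂) = 0.371856,  e^(−rT) = 0.661291
E₀ = V₀·N(d₁) − D·e^(−rT)·N(d₂)
   = 540.1314·0.858974 − 483.1048·0.661291·0.371856 = 345.160787
B₀ = V₀ − E₀ = 540.1314 − 345.160787 = 194.970613
spread = −(1/T)·ln(B₀/D) − r = −(1/9.8467)·ln(194.970613/483.1048) − 0.0420 = 0.05015115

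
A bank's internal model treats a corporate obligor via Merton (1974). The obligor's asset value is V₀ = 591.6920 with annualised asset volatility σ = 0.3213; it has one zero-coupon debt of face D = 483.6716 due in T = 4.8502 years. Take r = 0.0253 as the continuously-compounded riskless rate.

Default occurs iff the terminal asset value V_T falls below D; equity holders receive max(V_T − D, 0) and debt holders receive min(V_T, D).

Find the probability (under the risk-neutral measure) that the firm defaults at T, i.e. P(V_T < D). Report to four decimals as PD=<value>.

d₁ = [ln(V₀/D) + (r + σ²/2)T] / (σ√T)
   = [ln(591.6920/483.6716) + (0.0253 + 0.5·0.3213²)·4.8502] / (0.3213·√4.8502)
   = [0.201580 + 0.373062] / 0.707604 = 0.812095
d₂ = d₁ − σ√T = 0.812095 − 0.707604 = 0.104491
risk-neutral PD = N(−d₂) = N(-0.104491) = 0.458390

PD=0.4584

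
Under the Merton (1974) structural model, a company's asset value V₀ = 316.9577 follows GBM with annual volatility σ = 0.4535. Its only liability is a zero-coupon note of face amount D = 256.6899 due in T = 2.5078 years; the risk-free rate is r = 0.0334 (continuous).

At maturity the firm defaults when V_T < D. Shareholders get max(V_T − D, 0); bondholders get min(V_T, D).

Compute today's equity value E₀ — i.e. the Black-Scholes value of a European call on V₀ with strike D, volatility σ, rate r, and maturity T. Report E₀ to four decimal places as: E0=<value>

d₁ = [ln(V₀/D) + (r + σ²/2)T] / (σ√T)
   = [ln(316.9577/256.6899) + (0.0334 + 0.5·0.4535²)·2.5078] / (0.4535·√2.5078)
   = [0.210900 + 0.341640] / 0.718164 = 0.769378
d₂ = d₁ − σ√T = 0.769378 − 0.718164 = 0.051214
N(d₁) = 0.779166,  N(d₂) = 0.520423,  e^(−rT) = 0.919651
E₀ = V₀·N(d₁) − D·e^(−rT)·N(d₂)
   = 316.9577·0.779166 − 256.6899·0.919651·0.520423 = 124.108866

E0=124.1089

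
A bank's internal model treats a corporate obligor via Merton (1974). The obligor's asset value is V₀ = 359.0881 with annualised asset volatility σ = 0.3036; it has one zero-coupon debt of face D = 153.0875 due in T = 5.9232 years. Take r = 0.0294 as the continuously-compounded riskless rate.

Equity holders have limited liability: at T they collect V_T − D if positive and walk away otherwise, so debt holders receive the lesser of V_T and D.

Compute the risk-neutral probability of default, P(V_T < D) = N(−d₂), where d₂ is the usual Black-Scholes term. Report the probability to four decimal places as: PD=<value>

PD=0.1538

d₁ = [ln(V₀/D) + (r + σ²/2)T] / (σ√T)
   = [ln(359.0881/153.0875) + (0.0294 + 0.5·0.3036²)·5.9232] / (0.3036·√5.9232)
   = [0.852558 + 0.447122] / 0.738890 = 1.758962
d₂ = d₁ − σ√T = 1.758962 − 0.738890 = 1.020071
risk-neutral PD = N(−d₂) = N(-1.020071) = 0.153847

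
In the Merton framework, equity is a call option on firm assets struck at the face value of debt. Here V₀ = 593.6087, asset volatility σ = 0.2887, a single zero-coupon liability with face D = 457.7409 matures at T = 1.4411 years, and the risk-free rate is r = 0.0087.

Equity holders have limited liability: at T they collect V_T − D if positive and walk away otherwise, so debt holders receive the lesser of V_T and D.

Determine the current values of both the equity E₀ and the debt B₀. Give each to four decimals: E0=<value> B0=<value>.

E0=163.4898 B0=430.1189

d₁ = [ln(V₀/D) + (r + σ²/2)T] / (σ√T)
   = [ln(593.6087/457.7409) + (0.0087 + 0.5·0.2887²)·1.4411] / (0.2887·√1.4411)
   = [0.259917 + 0.072594] / 0.346572 = 0.959427
d₂ = d₁ − σ√T = 0.959427 − 0.346572 = 0.612855
N(d₁) = 0.831328,  N(d₂) = 0.730014,  e^(−rT) = 0.987541
E₀ = V₀·N(d₁) − D·e^(−rT)·N(d₂)
   = 593.6087·0.831328 − 457.7409·0.987541·0.730014 = 163.489824
B₀ = V₀ − E₀ = 593.6087 − 163.489824 = 430.118876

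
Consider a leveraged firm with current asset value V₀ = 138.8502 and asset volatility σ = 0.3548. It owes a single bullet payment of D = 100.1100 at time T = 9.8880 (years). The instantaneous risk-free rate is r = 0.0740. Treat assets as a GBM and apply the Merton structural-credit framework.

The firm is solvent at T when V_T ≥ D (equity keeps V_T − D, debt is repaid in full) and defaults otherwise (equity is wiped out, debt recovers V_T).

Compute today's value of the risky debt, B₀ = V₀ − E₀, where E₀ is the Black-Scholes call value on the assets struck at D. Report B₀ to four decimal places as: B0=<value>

B0=40.5629

d₁ = [ln(V₀/D) + (r + σ²/2)T] / (σ√T)
   = [ln(138.8502/100.1100) + (0.0740 + 0.5·0.3548²)·9.8880] / (0.3548·√9.8880)
   = [0.327126 + 1.354078] / 1.115675 = 1.506893
d₂ = d₁ − σ√T = 1.506893 − 1.115675 = 0.391218
N(d₁) = 0.934081,  N(d₂) = 0.652182,  e^(−rT) = 0.481085
E₀ = V₀·N(d₁) − D·e^(−rT)·N(d₂)
   = 138.8502·0.934081 − 100.1100·0.481085·0.652182 = 98.287347
B₀ = V₀ − E₀ = 138.8502 − 98.287347 = 40.562853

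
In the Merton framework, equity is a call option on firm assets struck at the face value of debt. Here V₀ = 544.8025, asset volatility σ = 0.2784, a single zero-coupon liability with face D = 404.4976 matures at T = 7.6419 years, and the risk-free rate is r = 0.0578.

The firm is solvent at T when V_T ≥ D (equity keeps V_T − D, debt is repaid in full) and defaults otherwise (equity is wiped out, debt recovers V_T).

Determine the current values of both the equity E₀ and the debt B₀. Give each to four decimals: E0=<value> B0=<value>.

E0=309.5493 B0=235.2532

d₁ = [ln(V₀/D) + (r + σ²/2)T] / (σ√T)
   = [ln(544.8025/404.4976) + (0.0578 + 0.5·0.2784²)·7.6419] / (0.2784·√7.6419)
   = [0.297778 + 0.737851] / 0.769609 = 1.345656
d₂ = d₁ − σ√T = 1.345656 − 0.769609 = 0.576047
N(d₁) = 0.910793,  N(d₂) = 0.717708,  e^(−rT) = 0.642941
E₀ = V₀·N(d₁) − D·e^(−rT)·N(d₂)
   = 544.8025·0.910793 − 404.4976·0.642941·0.717708 = 309.549290
B₀ = V₀ − E₀ = 544.8025 − 309.549290 = 235.253210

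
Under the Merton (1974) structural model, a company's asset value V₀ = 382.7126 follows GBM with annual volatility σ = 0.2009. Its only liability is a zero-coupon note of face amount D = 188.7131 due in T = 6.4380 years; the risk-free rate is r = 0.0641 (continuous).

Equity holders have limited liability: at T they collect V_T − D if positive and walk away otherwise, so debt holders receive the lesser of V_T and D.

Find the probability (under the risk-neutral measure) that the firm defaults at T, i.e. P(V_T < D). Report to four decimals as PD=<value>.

d₁ = [ln(V₀/D) + (r + σ²/2)T] / (σ√T)
   = [ln(382.7126/188.7131) + (0.0641 + 0.5·0.2009²)·6.4380] / (0.2009·√6.4380)
   = [0.707056 + 0.542597] / 0.509748 = 2.451513
d₂ = d₁ − σ√T = 2.451513 − 0.509748 = 1.941765
risk-neutral PD = N(−d₂) = N(-1.941765) = 0.026083

PD=0.0261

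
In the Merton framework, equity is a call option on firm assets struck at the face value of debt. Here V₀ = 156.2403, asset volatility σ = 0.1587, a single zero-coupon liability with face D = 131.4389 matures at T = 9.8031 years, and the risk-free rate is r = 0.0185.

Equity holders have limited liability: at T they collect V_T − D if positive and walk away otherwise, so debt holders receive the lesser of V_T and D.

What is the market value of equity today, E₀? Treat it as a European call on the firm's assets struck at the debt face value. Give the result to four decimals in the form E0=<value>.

d₁ = [ln(V₀/D) + (r + σ²/2)T] / (σ√T)
   = [ln(156.2403/131.4389) + (0.0185 + 0.5·0.1587²)·9.8031] / (0.1587·√9.8031)
   = [0.172853 + 0.304806] / 0.496888 = 0.961302
d₂ = d₁ − σ√T = 0.961302 − 0.496888 = 0.464413
N(d₁) = 0.831800,  N(d₂) = 0.678824,  e^(−rT) = 0.834137
E₀ = V₀·N(d₁) − D·e^(−rT)·N(d₂)
   = 156.2403·0.831800 − 131.4389·0.834137·0.678824 = 55.535655

E0=55.5357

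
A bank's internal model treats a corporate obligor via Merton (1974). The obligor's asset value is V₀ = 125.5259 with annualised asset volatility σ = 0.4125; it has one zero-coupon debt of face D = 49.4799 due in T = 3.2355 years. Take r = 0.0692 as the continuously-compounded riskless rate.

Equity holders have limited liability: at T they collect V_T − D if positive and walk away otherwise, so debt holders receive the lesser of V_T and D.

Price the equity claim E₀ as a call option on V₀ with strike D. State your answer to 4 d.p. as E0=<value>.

E0=87.2515

d₁ = [ln(V₀/D) + (r + σ²/2)T] / (σ√T)
   = [ln(125.5259/49.4799) + (0.0692 + 0.5·0.4125²)·3.2355] / (0.4125·√3.2355)
   = [0.930946 + 0.499167] / 0.741984 = 1.927416
d₂ = d₁ − σ√T = 1.927416 − 0.741984 = 1.185432
N(d₁) = 0.973036,  N(d₂) = 0.882077,  e^(−rT) = 0.799398
E₀ = V₀·N(d₁) − D·e^(−rT)·N(d₂)
   = 125.5259·0.973036 − 49.4799·0.799398·0.882077 = 87.251465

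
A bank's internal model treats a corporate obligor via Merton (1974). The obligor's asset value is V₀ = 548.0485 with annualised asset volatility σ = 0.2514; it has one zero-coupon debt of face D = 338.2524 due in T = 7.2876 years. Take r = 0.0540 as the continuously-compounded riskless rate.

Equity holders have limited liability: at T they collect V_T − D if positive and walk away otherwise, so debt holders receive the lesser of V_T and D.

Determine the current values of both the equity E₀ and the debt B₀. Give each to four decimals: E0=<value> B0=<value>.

d₁ = [ln(V₀/D) + (r + σ²/2)T] / (σ√T)
   = [ln(548.0485/338.2524) + (0.0540 + 0.5·0.2514²)·7.2876] / (0.2514·√7.2876)
   = [0.482571 + 0.623826] / 0.678668 = 1.630247
d₂ = d₁ − σ√T = 1.630247 − 0.678668 = 0.951579
N(d₁) = 0.948475,  N(d₂) = 0.829345,  e^(−rT) = 0.674671
E₀ = V₀·N(d₁) − D·e^(−rT)·N(d₂)
   = 548.0485·0.948475 − 338.2524·0.674671·0.829345 = 330.546558
B₀ = V₀ − E₀ = 548.0485 − 330.546558 = 217.501942

E0=330.5466 B0=217.5019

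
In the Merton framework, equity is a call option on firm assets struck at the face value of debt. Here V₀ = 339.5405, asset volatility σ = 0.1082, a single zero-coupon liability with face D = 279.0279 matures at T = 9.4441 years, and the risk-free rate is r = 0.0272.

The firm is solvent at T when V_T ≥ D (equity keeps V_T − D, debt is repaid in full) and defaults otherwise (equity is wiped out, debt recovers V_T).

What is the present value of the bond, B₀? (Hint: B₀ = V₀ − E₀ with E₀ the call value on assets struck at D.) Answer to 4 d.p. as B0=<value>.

B0=212.2717

d₁ = [ln(V₀/D) + (r + σ²/2)T] / (σ√T)
   = [ln(339.5405/279.0279) + (0.0272 + 0.5·0.1082²)·9.4441] / (0.1082·√9.4441)
   = [0.196281 + 0.312162] / 0.332512 = 1.529096
d₂ = d₁ − σ√T = 1.529096 − 0.332512 = 1.196584
N(d₁) = 0.936880,  N(d₂) = 0.884266,  e^(−rT) = 0.773461
E₀ = V₀·N(d₁) − D·e^(−rT)·N(d₂)
   = 339.5405·0.936880 − 279.0279·0.773461·0.884266 = 127.268773
B₀ = V₀ − E₀ = 339.5405 − 127.268773 = 212.271727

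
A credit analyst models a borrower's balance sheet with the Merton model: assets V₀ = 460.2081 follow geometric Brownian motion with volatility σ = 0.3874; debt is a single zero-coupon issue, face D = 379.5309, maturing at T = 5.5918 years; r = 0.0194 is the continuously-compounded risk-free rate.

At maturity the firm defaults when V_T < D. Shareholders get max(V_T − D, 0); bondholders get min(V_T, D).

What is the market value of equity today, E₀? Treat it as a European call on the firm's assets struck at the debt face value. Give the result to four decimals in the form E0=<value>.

E0=208.1985

d₁ = [ln(V₀/D) + (r + σ²/2)T] / (σ√T)
   = [ln(460.2081/379.5309) + (0.0194 + 0.5·0.3874²)·5.5918] / (0.3874·√5.5918)
   = [0.192743 + 0.528086] / 0.916084 = 0.786859
d₂ = d₁ − σ√T = 0.786859 − 0.916084 = -0.129226
N(d₁) = 0.784318,  N(d₂) = 0.448590,  e^(−rT) = 0.897196
E₀ = V₀·N(d₁) − D·e^(−rT)·N(d₂)
   = 460.2081·0.784318 − 379.5309·0.897196·0.448590 = 208.198505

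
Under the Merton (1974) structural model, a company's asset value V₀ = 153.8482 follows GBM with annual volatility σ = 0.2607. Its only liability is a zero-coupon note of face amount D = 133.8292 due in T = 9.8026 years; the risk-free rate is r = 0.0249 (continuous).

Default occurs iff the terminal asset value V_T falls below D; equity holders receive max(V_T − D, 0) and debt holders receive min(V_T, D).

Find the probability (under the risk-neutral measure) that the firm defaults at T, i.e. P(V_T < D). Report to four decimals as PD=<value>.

PD=0.4754

d₁ = [ln(V₀/D) + (r + σ²/2)T] / (σ√T)
   = [ln(153.8482/133.8292) + (0.0249 + 0.5·0.2607²)·9.8026] / (0.2607·√9.8026)
   = [0.139402 + 0.577199] / 0.816228 = 0.877942
d₂ = d₁ − σ√T = 0.877942 − 0.816228 = 0.061714
risk-neutral PD = N(−d₂) = N(-0.061714) = 0.475395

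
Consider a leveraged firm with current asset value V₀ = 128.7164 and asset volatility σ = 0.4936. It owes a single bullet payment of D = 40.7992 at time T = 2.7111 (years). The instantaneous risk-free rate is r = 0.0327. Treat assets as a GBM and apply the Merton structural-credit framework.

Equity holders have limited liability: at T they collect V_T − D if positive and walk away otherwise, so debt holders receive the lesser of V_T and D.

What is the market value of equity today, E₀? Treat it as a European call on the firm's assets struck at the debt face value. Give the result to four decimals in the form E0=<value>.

d₁ = [ln(V₀/D) + (r + σ²/2)T] / (σ√T)
   = [ln(128.7164/40.7992) + (0.0327 + 0.5·0.4936²)·2.7111] / (0.4936·√2.7111)
   = [1.148949 + 0.418920] / 0.812733 = 1.929132
d₂ = d₁ − σ√T = 1.929132 − 0.812733 = 1.116399
N(d₁) = 0.973143,  N(d₂) = 0.867874,  e^(−rT) = 0.915163
E₀ = V₀·N(d₁) − D·e^(−rT)·N(d₂)
   = 128.7164·0.973143 − 40.7992·0.915163·0.867874 = 92.854809

E0=92.8548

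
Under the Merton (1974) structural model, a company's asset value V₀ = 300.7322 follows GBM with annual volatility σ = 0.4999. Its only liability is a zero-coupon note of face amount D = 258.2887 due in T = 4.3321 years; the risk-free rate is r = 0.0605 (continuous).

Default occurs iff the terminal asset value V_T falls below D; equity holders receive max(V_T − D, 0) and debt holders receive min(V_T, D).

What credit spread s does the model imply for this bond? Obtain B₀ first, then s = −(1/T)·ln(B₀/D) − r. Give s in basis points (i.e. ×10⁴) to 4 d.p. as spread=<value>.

spread=750.0012

d₁ = [ln(V₀/D) + (r + σ²/2)T] / (σ√T)
   = [ln(300.7322/258.2887) + (0.0605 + 0.5·0.4999²)·4.3321] / (0.4999·√4.3321)
   = [0.152142 + 0.803388] / 1.040477 = 0.918358
d₂ = d₁ − σ√T = 0.918358 − 1.040477 = -0.122119
N(d₁) = 0.820784,  N(d₂) = 0.451403,  e^(−rT) = 0.769440
E₀ = V₀·N(d₁) − D·e^(−rT)·N(d₂)
   = 300.7322·0.820784 − 258.2887·0.769440·0.451403 = 157.125561
B₀ = V₀ − E₀ = 300.7322 − 157.125561 = 143.606639
spread = −(1/T)·ln(B₀/D) − r = −(1/4.3321)·ln(143.606639/258.2887) − 0.0605 = 0.07500012
in basis points: 0.07500012 × 10⁴ = 750.0012 bp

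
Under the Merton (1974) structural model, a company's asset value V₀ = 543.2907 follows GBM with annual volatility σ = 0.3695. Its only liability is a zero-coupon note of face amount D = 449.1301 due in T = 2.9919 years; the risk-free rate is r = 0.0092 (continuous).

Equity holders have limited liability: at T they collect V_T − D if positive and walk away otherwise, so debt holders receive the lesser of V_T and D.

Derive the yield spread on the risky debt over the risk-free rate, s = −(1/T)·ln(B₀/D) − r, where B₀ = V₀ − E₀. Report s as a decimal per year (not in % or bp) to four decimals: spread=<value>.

spread=0.0643

d₁ = [ln(V₀/D) + (r + σ²/2)T] / (σ√T)
   = [ln(543.2907/449.1301) + (0.0092 + 0.5·0.3695²)·2.9919] / (0.3695·√2.9919)
   = [0.190332 + 0.231768] / 0.639128 = 0.660431
d₂ = d₁ − σ√T = 0.660431 − 0.639128 = 0.021302
N(d₁) = 0.745511,  N(d₂) = 0.508498,  e^(−rT) = 0.972850
E₀ = V₀·N(d₁) − D·e^(−rT)·N(d₂)
   = 543.2907·0.745511 − 449.1301·0.972850·0.508498 = 182.848243
B₀ = V₀ − E₀ = 543.2907 − 182.848243 = 360.442457
spread = −(1/T)·ln(B₀/D) − r = −(1/2.9919)·ln(360.442457/449.1301) − 0.0092 = 0.06432528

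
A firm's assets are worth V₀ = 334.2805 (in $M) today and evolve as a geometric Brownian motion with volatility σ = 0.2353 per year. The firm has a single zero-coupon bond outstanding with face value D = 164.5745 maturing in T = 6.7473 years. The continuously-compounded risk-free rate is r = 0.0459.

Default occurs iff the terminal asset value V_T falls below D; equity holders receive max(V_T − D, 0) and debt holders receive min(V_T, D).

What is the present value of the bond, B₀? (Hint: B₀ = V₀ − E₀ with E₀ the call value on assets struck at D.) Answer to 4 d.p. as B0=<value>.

d₁ = [ln(V₀/D) + (r + σ²/2)T] / (σ√T)
   = [ln(334.2805/164.5745) + (0.0459 + 0.5·0.2353²)·6.7473] / (0.2353·√6.7473)
   = [0.708617 + 0.496487] / 0.611205 = 1.971685
d₂ = d₁ − σ√T = 1.971685 − 0.611205 = 1.360480
N(d₁) = 0.975677,  N(d₂) = 0.913161,  e^(−rT) = 0.733666
E₀ = V₀·N(d₁) − D·e^(−rT)·N(d₂)
   = 334.2805·0.975677 − 164.5745·0.733666·0.913161 = 215.892298
B₀ = V₀ − E₀ = 334.2805 − 215.892298 = 118.388202

B0=118.3882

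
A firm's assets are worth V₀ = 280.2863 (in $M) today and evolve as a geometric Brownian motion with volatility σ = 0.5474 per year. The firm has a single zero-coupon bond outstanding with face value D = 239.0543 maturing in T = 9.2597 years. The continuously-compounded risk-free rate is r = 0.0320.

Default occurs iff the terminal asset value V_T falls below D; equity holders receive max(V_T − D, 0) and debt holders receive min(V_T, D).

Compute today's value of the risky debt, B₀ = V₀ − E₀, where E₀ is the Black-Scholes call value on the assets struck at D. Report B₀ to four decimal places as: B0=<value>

d₁ = [ln(V₀/D) + (r + σ²/2)T] / (σ√T)
   = [ln(280.2863/239.0543) + (0.0320 + 0.5·0.5474²)·9.2597] / (0.5474·√9.2597)
   = [0.159121 + 1.683630] / 1.665725 = 1.106276
d₂ = d₁ − σ√T = 1.106276 − 1.665725 = -0.559449
N(d₁) = 0.865696,  N(d₂) = 0.287928,  e^(−rT) = 0.743557
E₀ = V₀·N(d₁) − D·e^(−rT)·N(d₂)
   = 280.2863·0.865696 − 239.0543·0.743557·0.287928 = 191.463588
B₀ = V₀ − E₀ = 280.2863 − 191.463588 = 88.822712

B0=88.8227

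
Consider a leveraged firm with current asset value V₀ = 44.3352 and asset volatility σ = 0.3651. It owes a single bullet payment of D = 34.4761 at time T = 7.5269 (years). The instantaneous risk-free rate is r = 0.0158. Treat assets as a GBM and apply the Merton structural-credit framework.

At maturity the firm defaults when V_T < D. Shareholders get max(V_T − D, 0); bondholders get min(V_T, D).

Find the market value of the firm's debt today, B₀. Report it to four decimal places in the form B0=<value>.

d₁ = [ln(V₀/D) + (r + σ²/2)T] / (σ√T)
   = [ln(44.3352/34.4761) + (0.0158 + 0.5·0.3651²)·7.5269] / (0.3651·√7.5269)
   = [0.251513 + 0.620585] / 1.001659 = 0.870654
d₂ = d₁ − σ√T = 0.870654 − 1.001659 = -0.131005
N(d₁) = 0.808028,  N(d₂) = 0.447886,  e^(−rT) = 0.887874
E₀ = V₀·N(d₁) − D·e^(−rT)·N(d₂)
   = 44.3352·0.808028 − 34.4761·0.887874·0.447886 = 22.114123
B₀ = V₀ − E₀ = 44.3352 − 22.114123 = 22.221077

B0=22.2211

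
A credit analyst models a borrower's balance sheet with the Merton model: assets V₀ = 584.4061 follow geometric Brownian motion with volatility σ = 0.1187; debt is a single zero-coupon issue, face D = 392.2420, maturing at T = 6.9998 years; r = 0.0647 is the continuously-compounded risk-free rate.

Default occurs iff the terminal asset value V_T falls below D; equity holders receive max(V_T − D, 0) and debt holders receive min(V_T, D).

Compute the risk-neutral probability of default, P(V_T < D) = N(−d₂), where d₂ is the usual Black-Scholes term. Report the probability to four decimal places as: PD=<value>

PD=0.0053

d₁ = [ln(V₀/D) + (r + σ²/2)T] / (σ√T)
   = [ln(584.4061/392.2420) + (0.0647 + 0.5·0.1187²)·6.9998] / (0.1187·√6.9998)
   = [0.398717 + 0.502200] / 0.314046 = 2.868739
d₂ = d₁ − σ√T = 2.868739 − 0.314046 = 2.554693
risk-neutral PD = N(−d₂) = N(-2.554693) = 0.005314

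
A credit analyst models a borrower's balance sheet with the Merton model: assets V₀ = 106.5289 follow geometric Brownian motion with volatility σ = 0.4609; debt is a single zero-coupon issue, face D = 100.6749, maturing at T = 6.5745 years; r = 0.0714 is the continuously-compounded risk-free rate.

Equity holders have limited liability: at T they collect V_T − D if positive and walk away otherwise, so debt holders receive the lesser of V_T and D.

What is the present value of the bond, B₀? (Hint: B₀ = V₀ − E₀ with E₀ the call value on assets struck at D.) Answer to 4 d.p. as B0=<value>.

d₁ = [ln(V₀/D) + (r + σ²/2)T] / (σ√T)
   = [ln(106.5289/100.6749) + (0.0714 + 0.5·0.4609²)·6.5745] / (0.4609·√6.5745)
   = [0.056520 + 1.167726] / 1.181784 = 1.035930
d₂ = d₁ − σ√T = 1.035930 − 1.181784 = -0.145854
N(d₁) = 0.849883,  N(d₂) = 0.442018,  e^(−rT) = 0.625365
E₀ = V₀·N(d₁) − D·e^(−rT)·N(d₂)
   = 106.5289·0.849883 − 100.6749·0.625365·0.442018 = 62.708206
B₀ = V₀ − E₀ = 106.5289 − 62.708206 = 43.820694

B0=43.8207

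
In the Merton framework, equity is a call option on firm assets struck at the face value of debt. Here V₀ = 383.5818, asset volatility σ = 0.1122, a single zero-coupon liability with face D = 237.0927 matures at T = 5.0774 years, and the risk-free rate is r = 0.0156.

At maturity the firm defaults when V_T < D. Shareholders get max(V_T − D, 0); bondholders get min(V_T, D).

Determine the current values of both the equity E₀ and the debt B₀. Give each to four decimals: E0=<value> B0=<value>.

d₁ = [ln(V₀/D) + (r + σ²/2)T] / (σ√T)
   = [ln(383.5818/237.0927) + (0.0156 + 0.5·0.1122²)·5.0774] / (0.1122·√5.0774)
   = [0.481102 + 0.111167] / 0.252821 = 2.342637
d₂ = d₁ − σ√T = 2.342637 − 0.252821 = 2.089816
N(d₁) = 0.990426,  N(d₂) = 0.981683,  e^(−rT) = 0.923848
E₀ = V₀·N(d₁) − D·e^(−rT)·N(d₂)
   = 383.5818·0.990426 − 237.0927·0.923848·0.981683 = 164.883860
B₀ = V₀ − E₀ = 383.5818 − 164.883860 = 218.697940

E0=164.8839 B0=218.6979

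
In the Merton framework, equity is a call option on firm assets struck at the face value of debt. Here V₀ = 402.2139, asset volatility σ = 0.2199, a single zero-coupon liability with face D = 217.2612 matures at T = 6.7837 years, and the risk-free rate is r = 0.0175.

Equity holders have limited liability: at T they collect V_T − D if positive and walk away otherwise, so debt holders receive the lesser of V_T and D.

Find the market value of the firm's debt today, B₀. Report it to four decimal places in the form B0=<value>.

d₁ = [ln(V₀/D) + (r + σ²/2)T] / (σ√T)
   = [ln(402.2139/217.2612) + (0.0175 + 0.5·0.2199²)·6.7837] / (0.2199·√6.7837)
   = [0.615884 + 0.282731] / 0.572741 = 1.568971
d₂ = d₁ − σ√T = 1.568971 − 0.572741 = 0.996230
N(d₁) = 0.941673,  N(d₂) = 0.840431,  e^(−rT) = 0.888061
E₀ = V₀·N(d₁) − D·e^(−rT)·N(d₂)
   = 402.2139·0.941673 − 217.2612·0.888061·0.840431 = 216.600106
B₀ = V₀ − E₀ = 402.2139 − 216.600106 = 185.613794

B0=185.6138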